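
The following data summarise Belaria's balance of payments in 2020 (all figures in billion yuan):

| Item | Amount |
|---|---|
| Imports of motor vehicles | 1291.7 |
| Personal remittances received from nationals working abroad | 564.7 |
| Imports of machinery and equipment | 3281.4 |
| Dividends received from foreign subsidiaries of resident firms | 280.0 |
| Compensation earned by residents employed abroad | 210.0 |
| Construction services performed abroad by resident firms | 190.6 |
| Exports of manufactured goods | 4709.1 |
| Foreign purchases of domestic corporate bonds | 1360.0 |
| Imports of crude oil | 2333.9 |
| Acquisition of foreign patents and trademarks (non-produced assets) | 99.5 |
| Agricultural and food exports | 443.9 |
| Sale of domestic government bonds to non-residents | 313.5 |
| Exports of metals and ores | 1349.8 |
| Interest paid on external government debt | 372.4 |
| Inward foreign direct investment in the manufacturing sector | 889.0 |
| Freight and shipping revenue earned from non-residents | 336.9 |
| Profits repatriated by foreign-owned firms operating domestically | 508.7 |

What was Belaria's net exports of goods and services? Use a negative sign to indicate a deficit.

Goods: -2333.9 - 3281.4 + 4709.1 + 1349.8 - 1291.7 + 443.9 = -404.2
Services: 336.9 + 190.6 = 527.5
Trade balance = -404.2 + 527.5 = 123.3
(Excluded from the trade balance — secondary income: personal remittances received from nationals working abroad 564.7; primary income: dividends received from foreign subsidiaries of resident firms 280.0, compensation earned by residents employed abroad 210.0, interest paid on external government debt 372.4, profits repatriated by foreign-owned firms operating domestically 508.7; financial account: foreign purchases of domestic corporate bonds 1360.0, sale of domestic government bonds to non-residents 313.5, inward foreign direct investment in the manufacturing sector 889.0; capital account: acquisition of foreign patents and trademarks (non-produced assets) 99.5.)

123.3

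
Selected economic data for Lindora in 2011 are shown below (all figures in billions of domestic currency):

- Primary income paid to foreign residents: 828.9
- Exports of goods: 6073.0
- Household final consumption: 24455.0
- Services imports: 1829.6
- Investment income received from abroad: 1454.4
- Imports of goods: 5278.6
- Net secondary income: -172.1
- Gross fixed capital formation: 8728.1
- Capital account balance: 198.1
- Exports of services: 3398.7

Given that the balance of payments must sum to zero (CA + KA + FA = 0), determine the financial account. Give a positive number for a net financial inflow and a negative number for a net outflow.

Goods balance = 6073.0 - 5278.6 = 794.4
Services balance = 3398.7 - 1829.6 = 1569.1
Trade balance (goods + services) = 794.4 + 1569.1 = 2363.5
Net primary income = 1454.4 - 828.9 = 625.5
Net secondary income = -172.1
Current account = 2363.5 + 625.5 + (-172.1) = 2816.9
Financial account = -(2816.9 + 198.1) = -3015.0

-3015.0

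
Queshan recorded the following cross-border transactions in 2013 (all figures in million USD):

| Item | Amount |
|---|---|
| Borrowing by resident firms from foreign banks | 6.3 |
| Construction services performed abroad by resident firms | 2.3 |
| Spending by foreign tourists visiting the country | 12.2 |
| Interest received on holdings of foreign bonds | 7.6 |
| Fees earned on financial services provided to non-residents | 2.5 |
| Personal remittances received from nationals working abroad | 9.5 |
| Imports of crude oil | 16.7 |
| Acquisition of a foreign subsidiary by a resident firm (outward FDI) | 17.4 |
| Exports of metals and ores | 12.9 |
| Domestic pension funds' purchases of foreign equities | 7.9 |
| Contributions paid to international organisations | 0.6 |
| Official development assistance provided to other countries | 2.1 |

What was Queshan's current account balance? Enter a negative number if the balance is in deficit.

27.6

Goods: -16.7 + 12.9 = -3.8
Services: 2.3 + 2.5 + 12.2 = 17.0
Primary income: 7.6
Secondary income: -2.1 + 9.5 - 0.6 = 6.8
Current account = (-3.8) + 17.0 + 7.6 + 6.8 = 27.6
(Excluded from the current account — financial account: borrowing by resident firms from foreign banks 6.3, acquisition of a foreign subsidiary by a resident firm (outward FDI) 17.4, domestic pension funds' purchases of foreign equities 7.9.)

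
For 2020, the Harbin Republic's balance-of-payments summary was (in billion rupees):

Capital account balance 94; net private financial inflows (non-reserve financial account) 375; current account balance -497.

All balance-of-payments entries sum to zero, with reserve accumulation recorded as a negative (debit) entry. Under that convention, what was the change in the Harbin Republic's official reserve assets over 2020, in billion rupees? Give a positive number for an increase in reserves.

Official reserve transactions balance = -((-497) + 94 + 375) = 28
An accumulation of reserves is recorded as a debit (negative entry), so the change in the stock of reserves is the negative of that balance.
Change in official reserves = -(28) = -28

-28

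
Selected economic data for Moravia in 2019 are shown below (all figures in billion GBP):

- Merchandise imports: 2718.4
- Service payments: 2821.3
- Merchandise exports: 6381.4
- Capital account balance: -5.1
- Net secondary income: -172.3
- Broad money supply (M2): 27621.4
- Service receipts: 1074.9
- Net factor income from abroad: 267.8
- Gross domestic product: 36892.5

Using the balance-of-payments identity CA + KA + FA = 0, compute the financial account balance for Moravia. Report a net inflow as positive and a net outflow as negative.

-2007.0

Goods balance = 6381.4 - 2718.4 = 3663.0
Services balance = 1074.9 - 2821.3 = -1746.4
Trade balance (goods + services) = 3663.0 + (-1746.4) = 1916.6
Net primary income = 267.8
Net secondary income = -172.3
Current account = 1916.6 + 267.8 + (-172.3) = 2012.1
Financial account = -(2012.1 + (-5.1)) = -2007.0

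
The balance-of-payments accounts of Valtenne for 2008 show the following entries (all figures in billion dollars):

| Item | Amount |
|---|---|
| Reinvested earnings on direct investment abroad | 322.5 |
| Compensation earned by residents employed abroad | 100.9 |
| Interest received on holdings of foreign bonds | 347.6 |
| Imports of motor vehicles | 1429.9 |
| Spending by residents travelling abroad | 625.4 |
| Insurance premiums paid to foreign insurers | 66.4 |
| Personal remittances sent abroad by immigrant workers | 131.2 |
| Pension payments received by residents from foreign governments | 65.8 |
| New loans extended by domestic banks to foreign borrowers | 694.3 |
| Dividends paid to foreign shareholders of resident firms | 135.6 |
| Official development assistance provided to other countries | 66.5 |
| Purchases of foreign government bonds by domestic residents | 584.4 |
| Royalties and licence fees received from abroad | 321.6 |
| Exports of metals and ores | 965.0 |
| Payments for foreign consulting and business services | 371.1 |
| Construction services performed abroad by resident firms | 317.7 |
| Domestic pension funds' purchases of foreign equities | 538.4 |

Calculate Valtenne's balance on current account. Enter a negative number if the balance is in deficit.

-385.0

Goods: 965.0 - 1429.9 = -464.9
Services: -371.1 + 321.6 - 66.4 - 625.4 + 317.7 = -423.6
Primary income: 100.9 + 322.5 + 347.6 - 135.6 = 635.4
Secondary income: 65.8 - 66.5 - 131.2 = -131.9
Current account = (-464.9) + (-423.6) + 635.4 + (-131.9) = -385.0
(Excluded from the current account — financial account: new loans extended by domestic banks to foreign borrowers 694.3, purchases of foreign government bonds by domestic residents 584.4, domestic pension funds' purchases of foreign equities 538.4.)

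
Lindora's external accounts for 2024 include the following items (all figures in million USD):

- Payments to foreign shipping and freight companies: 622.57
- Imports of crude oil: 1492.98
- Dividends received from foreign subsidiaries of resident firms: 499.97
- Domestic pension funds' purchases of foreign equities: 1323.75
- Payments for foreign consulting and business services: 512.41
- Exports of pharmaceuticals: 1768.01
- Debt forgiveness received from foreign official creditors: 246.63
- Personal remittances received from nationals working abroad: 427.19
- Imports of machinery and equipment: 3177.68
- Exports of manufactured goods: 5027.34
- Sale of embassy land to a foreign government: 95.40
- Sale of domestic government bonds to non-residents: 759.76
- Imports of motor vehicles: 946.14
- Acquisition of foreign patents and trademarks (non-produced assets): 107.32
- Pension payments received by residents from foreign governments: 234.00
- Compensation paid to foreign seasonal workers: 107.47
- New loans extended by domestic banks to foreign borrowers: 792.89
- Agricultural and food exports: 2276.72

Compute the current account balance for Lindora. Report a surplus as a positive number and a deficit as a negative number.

3373.98

Goods: 1768.01 - 3177.68 + 5027.34 - 946.14 + 2276.72 - 1492.98 = 3455.27
Services: -512.41 - 622.57 = -1134.98
Primary income: -107.47 + 499.97 = 392.50
Secondary income: 427.19 + 234.00 = 661.19
Current account = 3455.27 + (-1134.98) + 392.50 + 661.19 = 3373.98
(Excluded from the current account — financial account: domestic pension funds' purchases of foreign equities 1323.75, sale of domestic government bonds to non-residents 759.76, new loans extended by domestic banks to foreign borrowers 792.89; capital account: debt forgiveness received from foreign official creditors 246.63, sale of embassy land to a foreign government 95.40, acquisition of foreign patents and trademarks (non-produced assets) 107.32.)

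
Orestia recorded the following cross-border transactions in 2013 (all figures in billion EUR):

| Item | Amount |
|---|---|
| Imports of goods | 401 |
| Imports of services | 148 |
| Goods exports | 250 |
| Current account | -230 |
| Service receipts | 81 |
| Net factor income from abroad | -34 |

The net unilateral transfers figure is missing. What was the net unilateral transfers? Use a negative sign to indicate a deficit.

Current account = goods balance + services balance + net primary income + net secondary income
Sum of the known components = -252
Net unilateral transfers = CA - (known components) = -230 - (-252) = 22

22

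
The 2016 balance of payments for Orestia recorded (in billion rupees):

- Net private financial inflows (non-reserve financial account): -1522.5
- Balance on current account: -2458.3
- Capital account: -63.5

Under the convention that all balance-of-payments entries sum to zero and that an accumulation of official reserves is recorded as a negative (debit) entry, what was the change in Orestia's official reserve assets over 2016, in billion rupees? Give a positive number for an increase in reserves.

-4044.3

Official reserve transactions balance = -((-2458.3) + (-63.5) + (-1522.5)) = 4044.3
An accumulation of reserves is recorded as a debit (negative entry), so the change in the stock of reserves is the negative of that balance.
Change in official reserves = -(4044.3) = -4044.3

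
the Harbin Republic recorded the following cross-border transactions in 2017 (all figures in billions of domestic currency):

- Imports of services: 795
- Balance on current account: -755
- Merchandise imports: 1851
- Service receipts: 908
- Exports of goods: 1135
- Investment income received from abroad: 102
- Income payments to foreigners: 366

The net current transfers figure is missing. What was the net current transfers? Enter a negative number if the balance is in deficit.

Current account = goods balance + services balance + net primary income + net secondary income
Sum of the known components = -867
Net current transfers = CA - (known components) = -755 - (-867) = 112

112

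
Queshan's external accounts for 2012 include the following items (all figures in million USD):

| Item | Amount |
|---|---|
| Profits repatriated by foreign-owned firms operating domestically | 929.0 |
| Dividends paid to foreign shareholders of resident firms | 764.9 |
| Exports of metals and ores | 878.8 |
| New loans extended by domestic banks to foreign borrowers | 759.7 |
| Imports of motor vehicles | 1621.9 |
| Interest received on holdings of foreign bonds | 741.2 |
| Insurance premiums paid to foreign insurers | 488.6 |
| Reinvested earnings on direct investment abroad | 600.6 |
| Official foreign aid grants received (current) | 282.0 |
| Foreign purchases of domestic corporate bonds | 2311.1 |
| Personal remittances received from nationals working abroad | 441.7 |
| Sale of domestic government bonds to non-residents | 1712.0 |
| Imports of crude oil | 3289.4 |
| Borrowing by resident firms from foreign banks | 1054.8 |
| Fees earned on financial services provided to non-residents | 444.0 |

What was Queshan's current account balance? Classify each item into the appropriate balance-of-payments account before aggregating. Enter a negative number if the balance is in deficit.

Goods: -3289.4 - 1621.9 + 878.8 = -4032.5
Services: -488.6 + 444.0 = -44.6
Primary income: -764.9 + 600.6 + 741.2 - 929.0 = -352.1
Secondary income: 441.7 + 282.0 = 723.7
Current account = (-4032.5) + (-44.6) + (-352.1) + 723.7 = -3705.5
(Excluded from the current account — financial account: new loans extended by domestic banks to foreign borrowers 759.7, foreign purchases of domestic corporate bonds 2311.1, sale of domestic government bonds to non-residents 1712.0, borrowing by resident firms from foreign banks 1054.8.)

-3705.5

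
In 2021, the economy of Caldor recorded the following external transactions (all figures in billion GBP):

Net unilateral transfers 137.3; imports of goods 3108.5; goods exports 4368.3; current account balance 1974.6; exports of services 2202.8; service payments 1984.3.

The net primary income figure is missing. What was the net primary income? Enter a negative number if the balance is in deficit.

359.0

Current account = goods balance + services balance + net primary income + net secondary income
Sum of the known components = 1615.6
Net primary income = CA - (known components) = 1974.6 - 1615.6 = 359.0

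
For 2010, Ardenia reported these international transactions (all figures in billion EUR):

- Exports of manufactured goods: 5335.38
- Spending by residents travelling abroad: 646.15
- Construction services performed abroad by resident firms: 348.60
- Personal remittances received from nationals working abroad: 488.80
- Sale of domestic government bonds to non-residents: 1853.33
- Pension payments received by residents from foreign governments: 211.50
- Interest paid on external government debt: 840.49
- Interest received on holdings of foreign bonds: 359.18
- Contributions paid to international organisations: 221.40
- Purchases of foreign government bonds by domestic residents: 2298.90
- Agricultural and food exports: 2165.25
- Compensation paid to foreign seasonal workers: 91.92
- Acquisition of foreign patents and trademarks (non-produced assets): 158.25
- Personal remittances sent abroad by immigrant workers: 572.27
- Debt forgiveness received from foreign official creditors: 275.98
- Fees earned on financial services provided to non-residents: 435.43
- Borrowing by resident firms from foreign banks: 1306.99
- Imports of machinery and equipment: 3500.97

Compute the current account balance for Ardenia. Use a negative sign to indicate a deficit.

3470.94

Goods: 2165.25 - 3500.97 + 5335.38 = 3999.66
Services: -646.15 + 435.43 + 348.60 = 137.88
Primary income: -91.92 + 359.18 - 840.49 = -573.23
Secondary income: 211.50 + 488.80 - 221.40 - 572.27 = -93.37
Current account = 3999.66 + 137.88 + (-573.23) + (-93.37) = 3470.94
(Excluded from the current account — financial account: sale of domestic government bonds to non-residents 1853.33, purchases of foreign government bonds by domestic residents 2298.90, borrowing by resident firms from foreign banks 1306.99; capital account: acquisition of foreign patents and trademarks (non-produced assets) 158.25, debt forgiveness received from foreign official creditors 275.98.)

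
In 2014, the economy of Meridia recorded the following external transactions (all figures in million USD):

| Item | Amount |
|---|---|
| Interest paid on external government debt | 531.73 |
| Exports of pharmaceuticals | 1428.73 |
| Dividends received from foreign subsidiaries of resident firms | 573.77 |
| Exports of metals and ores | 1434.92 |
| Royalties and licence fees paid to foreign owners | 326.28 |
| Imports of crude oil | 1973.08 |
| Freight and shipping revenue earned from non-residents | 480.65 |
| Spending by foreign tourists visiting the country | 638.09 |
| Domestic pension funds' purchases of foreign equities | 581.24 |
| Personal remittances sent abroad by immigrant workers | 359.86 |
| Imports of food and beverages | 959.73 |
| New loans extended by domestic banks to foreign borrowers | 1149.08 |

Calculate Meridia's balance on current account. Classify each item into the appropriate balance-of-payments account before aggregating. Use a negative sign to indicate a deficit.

405.48

Goods: -1973.08 + 1434.92 - 959.73 + 1428.73 = -69.16
Services: 638.09 + 480.65 - 326.28 = 792.46
Primary income: -531.73 + 573.77 = 42.04
Secondary income: -359.86
Current account = (-69.16) + 792.46 + 42.04 + (-359.86) = 405.48
(Excluded from the current account — financial account: domestic pension funds' purchases of foreign equities 581.24, new loans extended by domestic banks to foreign borrowers 1149.08.)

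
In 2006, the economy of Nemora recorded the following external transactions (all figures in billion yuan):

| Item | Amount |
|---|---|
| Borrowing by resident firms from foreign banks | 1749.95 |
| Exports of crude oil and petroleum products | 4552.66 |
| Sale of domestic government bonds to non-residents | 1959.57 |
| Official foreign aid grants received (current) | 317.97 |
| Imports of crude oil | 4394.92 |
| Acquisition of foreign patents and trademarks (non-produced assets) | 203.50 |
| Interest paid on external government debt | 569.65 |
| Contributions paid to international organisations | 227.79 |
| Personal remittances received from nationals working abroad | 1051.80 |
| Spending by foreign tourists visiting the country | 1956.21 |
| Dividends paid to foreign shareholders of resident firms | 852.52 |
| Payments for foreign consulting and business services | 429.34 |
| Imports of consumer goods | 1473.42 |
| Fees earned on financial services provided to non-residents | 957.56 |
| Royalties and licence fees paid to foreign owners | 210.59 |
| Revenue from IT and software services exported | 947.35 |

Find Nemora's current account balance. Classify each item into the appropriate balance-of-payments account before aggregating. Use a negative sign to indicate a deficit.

Goods: -1473.42 - 4394.92 + 4552.66 = -1315.68
Services: -210.59 + 1956.21 + 957.56 - 429.34 + 947.35 = 3221.19
Primary income: -852.52 - 569.65 = -1422.17
Secondary income: -227.79 + 317.97 + 1051.80 = 1141.98
Current account = (-1315.68) + 3221.19 + (-1422.17) + 1141.98 = 1625.32
(Excluded from the current account — financial account: borrowing by resident firms from foreign banks 1749.95, sale of domestic government bonds to non-residents 1959.57; capital account: acquisition of foreign patents and trademarks (non-produced assets) 203.50.)

1625.32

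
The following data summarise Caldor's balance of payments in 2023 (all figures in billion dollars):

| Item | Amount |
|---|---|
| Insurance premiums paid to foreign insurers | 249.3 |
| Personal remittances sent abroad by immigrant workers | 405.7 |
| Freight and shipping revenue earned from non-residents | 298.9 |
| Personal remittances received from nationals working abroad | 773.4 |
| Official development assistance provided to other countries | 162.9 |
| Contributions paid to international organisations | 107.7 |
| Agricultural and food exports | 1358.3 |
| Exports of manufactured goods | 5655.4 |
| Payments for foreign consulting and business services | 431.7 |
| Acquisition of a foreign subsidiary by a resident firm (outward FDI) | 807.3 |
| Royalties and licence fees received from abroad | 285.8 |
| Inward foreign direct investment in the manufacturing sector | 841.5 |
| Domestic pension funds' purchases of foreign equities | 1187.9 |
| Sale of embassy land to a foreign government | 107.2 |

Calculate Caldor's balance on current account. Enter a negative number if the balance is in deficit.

7014.5

Goods: 5655.4 + 1358.3 = 7013.7
Services: -431.7 - 249.3 + 298.9 + 285.8 = -96.3
Secondary income: -405.7 - 162.9 - 107.7 + 773.4 = 97.1
Current account = 7013.7 + (-96.3) + 97.1 = 7014.5
(Excluded from the current account — financial account: acquisition of a foreign subsidiary by a resident firm (outward FDI) 807.3, inward foreign direct investment in the manufacturing sector 841.5, domestic pension funds' purchases of foreign equities 1187.9; capital account: sale of embassy land to a foreign government 107.2.)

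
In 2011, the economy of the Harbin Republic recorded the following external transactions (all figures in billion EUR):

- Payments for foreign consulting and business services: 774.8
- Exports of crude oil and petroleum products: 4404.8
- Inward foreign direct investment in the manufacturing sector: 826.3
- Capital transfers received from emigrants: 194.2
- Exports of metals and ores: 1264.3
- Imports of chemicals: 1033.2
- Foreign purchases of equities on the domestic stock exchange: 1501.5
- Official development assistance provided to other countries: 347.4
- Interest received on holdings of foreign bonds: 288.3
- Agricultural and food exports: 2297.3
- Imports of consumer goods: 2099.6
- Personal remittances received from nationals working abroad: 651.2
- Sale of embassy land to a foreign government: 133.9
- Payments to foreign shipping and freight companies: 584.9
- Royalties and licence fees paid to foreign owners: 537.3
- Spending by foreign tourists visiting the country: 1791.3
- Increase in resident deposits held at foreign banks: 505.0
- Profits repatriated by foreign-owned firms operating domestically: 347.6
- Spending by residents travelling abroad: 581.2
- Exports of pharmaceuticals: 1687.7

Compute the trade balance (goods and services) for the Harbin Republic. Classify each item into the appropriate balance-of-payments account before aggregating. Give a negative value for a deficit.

Goods: 4404.8 - 2099.6 + 1687.7 + 1264.3 - 1033.2 + 2297.3 = 6521.3
Services: 1791.3 - 537.3 - 584.9 - 581.2 - 774.8 = -686.9
Trade balance = 6521.3 + (-686.9) = 5834.4
(Excluded from the trade balance — financial account: inward foreign direct investment in the manufacturing sector 826.3, foreign purchases of equities on the domestic stock exchange 1501.5, increase in resident deposits held at foreign banks 505.0; capital account: capital transfers received from emigrants 194.2, sale of embassy land to a foreign government 133.9; secondary income: official development assistance provided to other countries 347.4, personal remittances received from nationals working abroad 651.2; primary income: interest received on holdings of foreign bonds 288.3, profits repatriated by foreign-owned firms operating domestically 347.6.)

5834.4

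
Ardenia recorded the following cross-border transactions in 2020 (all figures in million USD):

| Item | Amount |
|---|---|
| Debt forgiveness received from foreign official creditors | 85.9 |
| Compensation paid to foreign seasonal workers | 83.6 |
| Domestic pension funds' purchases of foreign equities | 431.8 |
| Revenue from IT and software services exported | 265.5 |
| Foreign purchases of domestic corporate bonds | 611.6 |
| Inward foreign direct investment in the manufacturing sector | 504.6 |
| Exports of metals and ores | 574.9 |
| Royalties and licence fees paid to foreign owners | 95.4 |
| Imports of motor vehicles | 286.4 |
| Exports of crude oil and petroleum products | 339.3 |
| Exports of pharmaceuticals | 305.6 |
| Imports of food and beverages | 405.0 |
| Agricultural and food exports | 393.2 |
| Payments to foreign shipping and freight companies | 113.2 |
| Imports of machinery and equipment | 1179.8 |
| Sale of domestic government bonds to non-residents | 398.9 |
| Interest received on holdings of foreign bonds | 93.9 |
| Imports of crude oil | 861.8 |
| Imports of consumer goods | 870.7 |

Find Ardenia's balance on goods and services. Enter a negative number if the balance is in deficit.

Goods: 339.3 + 393.2 - 1179.8 + 305.6 - 861.8 - 870.7 - 405.0 - 286.4 + 574.9 = -1990.7
Services: -113.2 + 265.5 - 95.4 = 56.9
Trade balance = -1990.7 + 56.9 = -1933.8
(Excluded from the trade balance — capital account: debt forgiveness received from foreign official creditors 85.9; primary income: compensation paid to foreign seasonal workers 83.6, interest received on holdings of foreign bonds 93.9; financial account: domestic pension funds' purchases of foreign equities 431.8, foreign purchases of domestic corporate bonds 611.6, inward foreign direct investment in the manufacturing sector 504.6, sale of domestic government bonds to non-residents 398.9.)

-1933.8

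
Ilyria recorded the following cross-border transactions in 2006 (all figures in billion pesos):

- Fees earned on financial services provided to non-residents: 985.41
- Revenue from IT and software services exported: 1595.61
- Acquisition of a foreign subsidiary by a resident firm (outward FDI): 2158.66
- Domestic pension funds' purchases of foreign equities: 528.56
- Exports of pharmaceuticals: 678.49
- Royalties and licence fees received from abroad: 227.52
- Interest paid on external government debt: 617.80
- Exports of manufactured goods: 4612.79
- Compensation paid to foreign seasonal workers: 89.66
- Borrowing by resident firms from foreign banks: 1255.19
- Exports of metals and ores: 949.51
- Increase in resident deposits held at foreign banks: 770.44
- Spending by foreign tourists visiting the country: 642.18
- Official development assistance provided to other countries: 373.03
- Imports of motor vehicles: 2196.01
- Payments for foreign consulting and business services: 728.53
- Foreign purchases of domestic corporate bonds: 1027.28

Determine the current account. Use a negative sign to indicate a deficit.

Goods: 949.51 + 4612.79 - 2196.01 + 678.49 = 4044.78
Services: 227.52 - 728.53 + 1595.61 + 985.41 + 642.18 = 2722.19
Primary income: -617.80 - 89.66 = -707.46
Secondary income: -373.03
Current account = 4044.78 + 2722.19 + (-707.46) + (-373.03) = 5686.48
(Excluded from the current account — financial account: acquisition of a foreign subsidiary by a resident firm (outward FDI) 2158.66, domestic pension funds' purchases of foreign equities 528.56, borrowing by resident firms from foreign banks 1255.19, increase in resident deposits held at foreign banks 770.44, foreign purchases of domestic corporate bonds 1027.28.)

5686.48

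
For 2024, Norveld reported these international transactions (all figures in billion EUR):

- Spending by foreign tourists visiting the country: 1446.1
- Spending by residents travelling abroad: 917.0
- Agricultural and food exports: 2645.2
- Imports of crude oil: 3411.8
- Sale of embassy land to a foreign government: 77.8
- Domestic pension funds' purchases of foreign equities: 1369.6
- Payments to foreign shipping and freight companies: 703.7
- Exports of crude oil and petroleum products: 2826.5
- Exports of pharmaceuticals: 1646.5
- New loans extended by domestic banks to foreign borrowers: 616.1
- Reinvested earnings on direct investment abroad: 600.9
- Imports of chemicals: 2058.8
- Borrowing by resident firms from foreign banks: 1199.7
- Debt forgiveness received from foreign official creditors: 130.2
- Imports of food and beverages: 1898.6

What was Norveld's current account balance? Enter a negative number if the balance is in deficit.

Goods: 2645.2 - 3411.8 - 1898.6 - 2058.8 + 1646.5 + 2826.5 = -251.0
Services: 1446.1 - 917.0 - 703.7 = -174.6
Primary income: 600.9
Current account = (-251.0) + (-174.6) + 600.9 = 175.3
(Excluded from the current account — capital account: sale of embassy land to a foreign government 77.8, debt forgiveness received from foreign official creditors 130.2; financial account: domestic pension funds' purchases of foreign equities 1369.6, new loans extended by domestic banks to foreign borrowers 616.1, borrowing by resident firms from foreign banks 1199.7.)

175.3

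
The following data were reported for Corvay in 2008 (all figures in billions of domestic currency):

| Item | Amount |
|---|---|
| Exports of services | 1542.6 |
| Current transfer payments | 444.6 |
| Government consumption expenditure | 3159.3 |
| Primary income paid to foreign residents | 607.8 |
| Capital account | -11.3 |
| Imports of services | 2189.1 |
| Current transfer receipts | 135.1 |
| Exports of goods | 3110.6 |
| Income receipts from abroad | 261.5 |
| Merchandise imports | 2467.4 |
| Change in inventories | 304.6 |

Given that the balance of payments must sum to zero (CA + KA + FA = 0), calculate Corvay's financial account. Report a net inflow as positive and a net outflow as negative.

Goods balance = 3110.6 - 2467.4 = 643.2
Services balance = 1542.6 - 2189.1 = -646.5
Trade balance (goods + services) = 643.2 + (-646.5) = -3.3
Net primary income = 261.5 - 607.8 = -346.3
Net secondary income = 135.1 - 444.6 = -309.5
Current account = -3.3 + (-346.3) + (-309.5) = -659.1
Financial account = -(-659.1 + (-11.3)) = 670.4

670.4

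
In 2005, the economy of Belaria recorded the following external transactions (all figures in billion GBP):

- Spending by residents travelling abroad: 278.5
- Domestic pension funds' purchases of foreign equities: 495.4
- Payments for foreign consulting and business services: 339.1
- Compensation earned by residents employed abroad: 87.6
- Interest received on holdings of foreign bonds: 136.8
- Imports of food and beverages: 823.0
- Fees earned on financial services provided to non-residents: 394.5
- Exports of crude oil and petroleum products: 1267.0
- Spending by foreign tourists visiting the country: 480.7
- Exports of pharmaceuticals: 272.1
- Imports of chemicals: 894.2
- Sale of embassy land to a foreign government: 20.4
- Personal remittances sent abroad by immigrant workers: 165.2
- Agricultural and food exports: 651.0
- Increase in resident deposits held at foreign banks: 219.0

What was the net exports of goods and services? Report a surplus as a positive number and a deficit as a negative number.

730.5

Goods: -894.2 + 1267.0 + 651.0 - 823.0 + 272.1 = 472.9
Services: 480.7 - 339.1 - 278.5 + 394.5 = 257.6
Trade balance = 472.9 + 257.6 = 730.5
(Excluded from the trade balance — financial account: domestic pension funds' purchases of foreign equities 495.4, increase in resident deposits held at foreign banks 219.0; primary income: compensation earned by residents employed abroad 87.6, interest received on holdings of foreign bonds 136.8; capital account: sale of embassy land to a foreign government 20.4; secondary income: personal remittances sent abroad by immigrant workers 165.2.)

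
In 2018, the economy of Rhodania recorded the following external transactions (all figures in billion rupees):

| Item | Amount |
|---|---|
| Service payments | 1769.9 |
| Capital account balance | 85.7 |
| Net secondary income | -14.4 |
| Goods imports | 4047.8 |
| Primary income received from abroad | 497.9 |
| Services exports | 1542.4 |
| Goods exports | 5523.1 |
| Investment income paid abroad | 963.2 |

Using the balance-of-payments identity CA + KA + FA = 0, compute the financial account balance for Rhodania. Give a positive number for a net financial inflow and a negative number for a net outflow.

Goods balance = 5523.1 - 4047.8 = 1475.3
Services balance = 1542.4 - 1769.9 = -227.5
Trade balance (goods + services) = 1475.3 + (-227.5) = 1247.8
Net primary income = 497.9 - 963.2 = -465.3
Net secondary income = -14.4
Current account = 1247.8 + (-465.3) + (-14.4) = 768.1
Financial account = -(768.1 + 85.7) = -853.8

-853.8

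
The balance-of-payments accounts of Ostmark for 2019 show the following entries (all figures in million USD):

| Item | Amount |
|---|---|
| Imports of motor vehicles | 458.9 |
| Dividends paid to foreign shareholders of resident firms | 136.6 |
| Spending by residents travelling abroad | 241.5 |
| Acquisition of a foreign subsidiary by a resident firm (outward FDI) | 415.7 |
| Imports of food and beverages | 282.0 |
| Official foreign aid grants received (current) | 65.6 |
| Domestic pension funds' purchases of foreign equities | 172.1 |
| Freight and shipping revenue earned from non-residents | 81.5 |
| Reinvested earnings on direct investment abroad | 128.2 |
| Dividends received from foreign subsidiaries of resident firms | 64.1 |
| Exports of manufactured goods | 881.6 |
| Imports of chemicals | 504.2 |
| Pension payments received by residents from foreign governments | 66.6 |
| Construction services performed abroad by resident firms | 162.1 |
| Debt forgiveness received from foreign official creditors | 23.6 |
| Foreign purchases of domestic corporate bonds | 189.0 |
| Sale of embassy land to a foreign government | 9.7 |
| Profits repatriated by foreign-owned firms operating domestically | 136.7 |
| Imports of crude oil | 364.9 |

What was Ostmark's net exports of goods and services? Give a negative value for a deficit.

-726.3

Goods: -458.9 - 504.2 - 364.9 + 881.6 - 282.0 = -728.4
Services: 162.1 - 241.5 + 81.5 = 2.1
Trade balance = -728.4 + 2.1 = -726.3
(Excluded from the trade balance — primary income: dividends paid to foreign shareholders of resident firms 136.6, reinvested earnings on direct investment abroad 128.2, dividends received from foreign subsidiaries of resident firms 64.1, profits repatriated by foreign-owned firms operating domestically 136.7; financial account: acquisition of a foreign subsidiary by a resident firm (outward FDI) 415.7, domestic pension funds' purchases of foreign equities 172.1, foreign purchases of domestic corporate bonds 189.0; secondary income: official foreign aid grants received (current) 65.6, pension payments received by residents from foreign governments 66.6; capital account: debt forgiveness received from foreign official creditors 23.6, sale of embassy land to a foreign government 9.7.)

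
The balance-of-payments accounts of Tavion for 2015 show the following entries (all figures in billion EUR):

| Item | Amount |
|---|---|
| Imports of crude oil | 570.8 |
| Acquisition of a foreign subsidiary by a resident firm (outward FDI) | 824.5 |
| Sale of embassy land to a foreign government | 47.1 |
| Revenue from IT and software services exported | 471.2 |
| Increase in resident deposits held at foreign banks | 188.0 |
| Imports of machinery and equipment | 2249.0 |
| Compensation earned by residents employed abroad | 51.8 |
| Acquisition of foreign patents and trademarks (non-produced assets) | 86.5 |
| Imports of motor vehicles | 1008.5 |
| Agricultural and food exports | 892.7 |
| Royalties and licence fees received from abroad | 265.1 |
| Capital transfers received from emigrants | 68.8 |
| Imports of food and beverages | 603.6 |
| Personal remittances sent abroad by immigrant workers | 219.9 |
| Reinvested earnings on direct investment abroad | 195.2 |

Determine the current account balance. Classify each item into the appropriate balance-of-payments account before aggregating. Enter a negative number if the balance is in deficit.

-2775.8

Goods: -2249.0 - 603.6 - 570.8 - 1008.5 + 892.7 = -3539.2
Services: 471.2 + 265.1 = 736.3
Primary income: 195.2 + 51.8 = 247.0
Secondary income: -219.9
Current account = (-3539.2) + 736.3 + 247.0 + (-219.9) = -2775.8
(Excluded from the current account — financial account: acquisition of a foreign subsidiary by a resident firm (outward FDI) 824.5, increase in resident deposits held at foreign banks 188.0; capital account: sale of embassy land to a foreign government 47.1, acquisition of foreign patents and trademarks (non-produced assets) 86.5, capital transfers received from emigrants 68.8.)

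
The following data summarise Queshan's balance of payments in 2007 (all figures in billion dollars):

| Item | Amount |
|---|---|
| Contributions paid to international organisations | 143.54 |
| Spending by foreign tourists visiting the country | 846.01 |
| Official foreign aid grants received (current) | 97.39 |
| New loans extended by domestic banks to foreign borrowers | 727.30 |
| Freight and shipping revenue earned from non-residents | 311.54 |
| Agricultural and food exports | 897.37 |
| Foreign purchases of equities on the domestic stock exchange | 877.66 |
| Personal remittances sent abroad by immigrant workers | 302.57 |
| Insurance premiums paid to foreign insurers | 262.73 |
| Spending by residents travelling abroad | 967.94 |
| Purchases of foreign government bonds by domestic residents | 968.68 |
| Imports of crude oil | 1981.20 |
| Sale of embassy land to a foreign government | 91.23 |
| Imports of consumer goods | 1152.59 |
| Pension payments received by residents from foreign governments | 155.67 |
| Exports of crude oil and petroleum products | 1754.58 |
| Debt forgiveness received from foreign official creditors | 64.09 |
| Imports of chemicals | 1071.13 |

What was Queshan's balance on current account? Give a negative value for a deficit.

Goods: -1071.13 - 1152.59 + 1754.58 - 1981.20 + 897.37 = -1552.97
Services: 846.01 - 967.94 - 262.73 + 311.54 = -73.12
Secondary income: 97.39 + 155.67 - 302.57 - 143.54 = -193.05
Current account = (-1552.97) + (-73.12) + (-193.05) = -1819.14
(Excluded from the current account — financial account: new loans extended by domestic banks to foreign borrowers 727.30, foreign purchases of equities on the domestic stock exchange 877.66, purchases of foreign government bonds by domestic residents 968.68; capital account: sale of embassy land to a foreign government 91.23, debt forgiveness received from foreign official creditors 64.09.)

-1819.14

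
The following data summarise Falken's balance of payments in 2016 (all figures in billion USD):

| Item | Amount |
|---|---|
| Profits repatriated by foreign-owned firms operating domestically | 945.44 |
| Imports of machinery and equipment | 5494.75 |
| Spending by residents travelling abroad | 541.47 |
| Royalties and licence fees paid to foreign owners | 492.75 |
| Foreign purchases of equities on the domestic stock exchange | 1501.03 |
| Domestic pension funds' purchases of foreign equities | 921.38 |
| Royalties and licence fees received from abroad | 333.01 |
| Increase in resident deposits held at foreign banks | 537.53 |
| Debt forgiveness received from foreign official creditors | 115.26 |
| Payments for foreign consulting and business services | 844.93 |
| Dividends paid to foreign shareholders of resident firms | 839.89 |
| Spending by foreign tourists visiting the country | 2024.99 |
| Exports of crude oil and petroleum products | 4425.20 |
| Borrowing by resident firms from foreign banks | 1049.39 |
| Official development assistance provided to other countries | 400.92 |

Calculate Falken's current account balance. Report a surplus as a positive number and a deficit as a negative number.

-2776.95

Goods: -5494.75 + 4425.20 = -1069.55
Services: -541.47 - 492.75 - 844.93 + 333.01 + 2024.99 = 478.85
Primary income: -945.44 - 839.89 = -1785.33
Secondary income: -400.92
Current account = (-1069.55) + 478.85 + (-1785.33) + (-400.92) = -2776.95
(Excluded from the current account — financial account: foreign purchases of equities on the domestic stock exchange 1501.03, domestic pension funds' purchases of foreign equities 921.38, increase in resident deposits held at foreign banks 537.53, borrowing by resident firms from foreign banks 1049.39; capital account: debt forgiveness received from foreign official creditors 115.26.)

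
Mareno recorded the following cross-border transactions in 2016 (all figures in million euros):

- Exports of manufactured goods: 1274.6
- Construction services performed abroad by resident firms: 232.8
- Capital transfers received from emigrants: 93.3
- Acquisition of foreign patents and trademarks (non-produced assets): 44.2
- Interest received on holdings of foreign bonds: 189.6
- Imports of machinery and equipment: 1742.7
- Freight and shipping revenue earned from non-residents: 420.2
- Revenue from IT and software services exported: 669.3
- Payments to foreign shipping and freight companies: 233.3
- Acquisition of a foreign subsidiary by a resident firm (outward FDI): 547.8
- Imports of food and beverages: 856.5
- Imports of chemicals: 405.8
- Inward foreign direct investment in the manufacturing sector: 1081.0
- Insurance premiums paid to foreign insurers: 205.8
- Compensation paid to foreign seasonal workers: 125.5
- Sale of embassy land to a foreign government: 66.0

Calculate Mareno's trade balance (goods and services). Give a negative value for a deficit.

-847.2

Goods: 1274.6 - 856.5 - 405.8 - 1742.7 = -1730.4
Services: 232.8 + 669.3 + 420.2 - 233.3 - 205.8 = 883.2
Trade balance = -1730.4 + 883.2 = -847.2
(Excluded from the trade balance — capital account: capital transfers received from emigrants 93.3, acquisition of foreign patents and trademarks (non-produced assets) 44.2, sale of embassy land to a foreign government 66.0; primary income: interest received on holdings of foreign bonds 189.6, compensation paid to foreign seasonal workers 125.5; financial account: acquisition of a foreign subsidiary by a resident firm (outward FDI) 547.8, inward foreign direct investment in the manufacturing sector 1081.0.)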